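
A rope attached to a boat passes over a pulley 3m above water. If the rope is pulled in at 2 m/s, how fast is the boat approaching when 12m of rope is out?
8√15/15 ≈ 2.066 m/s

rope² = x² + 3²
x = √(12² - 3²) = 3√15
dx/dt = (rope/x) · d(rope)/dt = (12/(3√15)) · (-2) = -8√15/15 m/s
The boat approaches at 8√15/15 ≈ 2.066 m/s.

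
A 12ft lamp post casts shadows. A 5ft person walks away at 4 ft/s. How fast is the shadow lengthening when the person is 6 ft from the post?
20/7 ft/s

By similar triangles: 12/(x+s) = 5/s
Solving: s = 5x/7
ds/dt = 5/7 · dx/dt = 5/7 · 4 = 20/7 ft/s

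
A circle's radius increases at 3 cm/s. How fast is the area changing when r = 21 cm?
126π cm²/s

A = πr²
dA/dt = 2πr · dr/dt = 2π(21)(3) = 126π cm²/s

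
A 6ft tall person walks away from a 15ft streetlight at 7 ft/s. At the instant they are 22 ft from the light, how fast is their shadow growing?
14/3 ft/s

By similar triangles: 15/(x+s) = 6/s
Solving: s = 6x/9
ds/dt = 6/9 · dx/dt = 2/3 · 7 = 14/3 ft/s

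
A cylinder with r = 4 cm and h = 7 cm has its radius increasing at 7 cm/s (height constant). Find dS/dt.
210π cm²/s

S = 2πrh + 2πr² (lateral + bases)
dS/dt = (2πh + 4πr)·dr/dt = (2π·7 + 4π·4)·7
= 210π cm²/s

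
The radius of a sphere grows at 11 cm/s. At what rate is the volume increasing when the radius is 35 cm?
53900π cm³/s

V = (4/3)πr³
dV/dt = dV/dr · dr/dt = 4πr² · 11
At r = 35: dV/dt = 53900π cm³/s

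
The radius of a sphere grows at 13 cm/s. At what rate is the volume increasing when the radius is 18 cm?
16848π cm³/s

V = (4/3)πr³
dV/dt = dV/dr · dr/dt = 4πr² · 13
At r = 18: dV/dt = 16848π cm³/s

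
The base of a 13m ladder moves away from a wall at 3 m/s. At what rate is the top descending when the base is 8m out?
8√105/35 ≈ 2.342 m/s

x² + y² = 13²
2x·dx/dt + 2y·dy/dt = 0
dy/dt = -x/y · dx/dt = -8/√105 · 3 = -8√105/35 m/s
The top is descending at 8√105/35 ≈ 2.342 m/s.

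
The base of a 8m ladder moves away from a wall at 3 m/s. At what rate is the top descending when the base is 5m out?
5√39/13 ≈ 2.402 m/s

x² + y² = 8²
2x·dx/dt + 2y·dy/dt = 0
dy/dt = -x/y · dx/dt = -5/√39 · 3 = -5√39/13 m/s
The top is descending at 5√39/13 ≈ 2.402 m/s.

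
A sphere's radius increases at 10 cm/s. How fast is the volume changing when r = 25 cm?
25000π cm³/s

V = (4/3)πr³
dV/dt = dV/dr · dr/dt = 4πr² · 10
At r = 25: dV/dt = 25000π cm³/s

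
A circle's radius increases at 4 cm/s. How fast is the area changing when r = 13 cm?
104π cm²/s

A = πr²
dA/dt = 2πr · dr/dt = 2π(13)(4) = 104π cm²/s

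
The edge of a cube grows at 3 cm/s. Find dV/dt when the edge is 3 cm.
81 cm³/s

V = s³
dV/dt = 3s² · ds/dt = 3·3²·3 = 81 cm³/s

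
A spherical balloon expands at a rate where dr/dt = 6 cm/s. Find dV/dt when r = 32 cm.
24576π cm³/s

V = (4/3)πr³
dV/dt = dV/dr · dr/dt = 4πr² · 6
At r = 32: dV/dt = 24576π cm³/s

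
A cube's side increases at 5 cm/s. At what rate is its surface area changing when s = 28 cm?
1680 cm²/s

A = 6s²
dA/dt = 12s · ds/dt = 12·28·5 = 1680 cm²/s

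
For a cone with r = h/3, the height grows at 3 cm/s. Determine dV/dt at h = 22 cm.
484π/3 cm³/s

V = (1/3)π(h/3)²h = πh³/27
dV/dt = πh²/9 · 3
At h = 22: dV/dt = 484π/3 cm³/s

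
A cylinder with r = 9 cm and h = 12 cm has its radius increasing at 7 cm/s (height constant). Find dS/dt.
420π cm²/s

S = 2πrh + 2πr² (lateral + bases)
dS/dt = (2πh + 4πr)·dr/dt = (2π·12 + 4π·9)·7
= 420π cm²/s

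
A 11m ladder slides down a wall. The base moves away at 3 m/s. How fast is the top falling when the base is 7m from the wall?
7√2/4 ≈ 2.475 m/s

x² + y² = 11²
2x·dx/dt + 2y·dy/dt = 0
dy/dt = -x/y · dx/dt = -7/(6√2) · 3 = -7√2/4 m/s
The top is descending at 7√2/4 ≈ 2.475 m/s.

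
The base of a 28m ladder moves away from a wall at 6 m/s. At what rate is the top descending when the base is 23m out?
46√255/85 ≈ 8.642 m/s

x² + y² = 28²
2x·dx/dt + 2y·dy/dt = 0
dy/dt = -x/y · dx/dt = -23/√255 · 6 = -46√255/85 m/s
The top is descending at 46√255/85 ≈ 8.642 m/s.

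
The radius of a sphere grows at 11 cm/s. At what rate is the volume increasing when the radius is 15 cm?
9900π cm³/s

V = (4/3)πr³
dV/dt = dV/dr · dr/dt = 4πr² · 11
At r = 15: dV/dt = 9900π cm³/s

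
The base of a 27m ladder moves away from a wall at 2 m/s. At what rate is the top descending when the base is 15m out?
5√14/14 ≈ 1.336 m/s

x² + y² = 27²
2x·dx/dt + 2y·dy/dt = 0
dy/dt = -x/y · dx/dt = -15/(6√14) · 2 = -5√14/14 m/s
The top is descending at 5√14/14 ≈ 1.336 m/s.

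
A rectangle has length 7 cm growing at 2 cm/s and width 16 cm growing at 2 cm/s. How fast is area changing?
46 cm²/s

A = lw
dA/dt = w·dl/dt + l·dw/dt = 16·2 + 7·2 = 46 cm²/s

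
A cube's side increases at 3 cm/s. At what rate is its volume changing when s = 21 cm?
3969 cm³/s

V = s³
dV/dt = 3s² · ds/dt = 3·21²·3 = 3969 cm³/s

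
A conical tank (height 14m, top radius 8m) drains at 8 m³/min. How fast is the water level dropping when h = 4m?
49/(32π) ≈ 0.4874 m/min

r/h = 8/14, so r = (4/7)h
V = (1/3)πr²h = (1/3)π((4/7)h)²h = (16/147)πh³
dV/dh = (16/49)πh²
dh/dt = (dV/dt)/(dV/dh) = -8/((16/49)π·4²) = -49/(32π) m/min
The level is dropping at 49/(32π) ≈ 0.4874 m/min.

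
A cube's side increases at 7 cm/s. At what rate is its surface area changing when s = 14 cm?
1176 cm²/s

A = 6s²
dA/dt = 12s · ds/dt = 12·14·7 = 1176 cm²/s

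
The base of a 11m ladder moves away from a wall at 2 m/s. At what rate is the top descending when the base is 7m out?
7√2/6 ≈ 1.65 m/s

x² + y² = 11²
2x·dx/dt + 2y·dy/dt = 0
dy/dt = -x/y · dx/dt = -7/(6√2) · 2 = -7√2/6 m/s
The top is descending at 7√2/6 ≈ 1.65 m/s.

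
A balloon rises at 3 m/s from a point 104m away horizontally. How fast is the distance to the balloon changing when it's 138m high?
207√7465/7465 ≈ 2.396 m/s

z² = 104² + y²
z = √(104² + 138²) = 2√7465
dz/dt = y/z · dy/dt = 138/(2√7465) · 3 = 207√7465/7465 ≈ 2.396 m/s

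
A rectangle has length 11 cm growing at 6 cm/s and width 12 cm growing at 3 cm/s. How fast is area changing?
105 cm²/s

A = lw
dA/dt = w·dl/dt + l·dw/dt = 12·6 + 11·3 = 105 cm²/s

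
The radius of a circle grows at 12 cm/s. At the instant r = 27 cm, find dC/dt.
24π cm/s

C = 2πr
dC/dt = 2π · dr/dt = 2π · 12 = 24π cm/s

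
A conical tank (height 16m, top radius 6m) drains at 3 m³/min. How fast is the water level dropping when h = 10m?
16/(75π) ≈ 0.06791 m/min

r/h = 6/16, so r = (3/8)h
V = (1/3)πr²h = (1/3)π((3/8)h)²h = (3/64)πh³
dV/dh = (9/64)πh²
dh/dt = (dV/dt)/(dV/dh) = -3/((9/64)π·10²) = -16/(75π) m/min
The level is dropping at 16/(75π) ≈ 0.06791 m/min.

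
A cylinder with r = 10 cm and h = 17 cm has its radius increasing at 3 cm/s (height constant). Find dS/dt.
222π cm²/s

S = 2πrh + 2πr² (lateral + bases)
dS/dt = (2πh + 4πr)·dr/dt = (2π·17 + 4π·10)·3
= 222π cm²/s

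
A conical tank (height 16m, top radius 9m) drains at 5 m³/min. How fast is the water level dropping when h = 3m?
1280/(729π) ≈ 0.5589 m/min

r/h = 9/16, so r = (9/16)h
V = (1/3)πr²h = (1/3)π((9/16)h)²h = (27/256)πh³
dV/dh = (81/256)πh²
dh/dt = (dV/dt)/(dV/dh) = -5/((81/256)π·3²) = -1280/(729π) m/min
The level is dropping at 1280/(729π) ≈ 0.5589 m/min.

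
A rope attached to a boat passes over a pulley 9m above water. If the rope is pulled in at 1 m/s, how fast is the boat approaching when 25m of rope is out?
25√34/136 ≈ 1.072 m/s

rope² = x² + 9²
x = √(25² - 9²) = 4√34
dx/dt = (rope/x) · d(rope)/dt = (25/(4√34)) · (-1) = -25√34/136 m/s
The boat approaches at 25√34/136 ≈ 1.072 m/s.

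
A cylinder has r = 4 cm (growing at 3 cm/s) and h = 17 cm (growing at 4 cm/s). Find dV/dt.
472π cm³/s

V = πr²h
dV/dt = 2πrh·dr/dt + πr²·dh/dt
= 2π(4)(17)(3) + π(4)²(4)
= 472π cm³/s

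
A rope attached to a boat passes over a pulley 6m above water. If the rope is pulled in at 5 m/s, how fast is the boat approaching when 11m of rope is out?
11√85/17 ≈ 5.966 m/s

rope² = x² + 6²
x = √(11² - 6²) = √85
dx/dt = (rope/x) · d(rope)/dt = (11/√85) · (-5) = -11√85/17 m/s
The boat approaches at 11√85/17 ≈ 5.966 m/s.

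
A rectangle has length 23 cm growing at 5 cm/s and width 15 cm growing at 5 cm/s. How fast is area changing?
190 cm²/s

A = lw
dA/dt = w·dl/dt + l·dw/dt = 15·5 + 23·5 = 190 cm²/s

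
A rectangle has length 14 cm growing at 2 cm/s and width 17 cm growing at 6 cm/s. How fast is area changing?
118 cm²/s

A = lw
dA/dt = w·dl/dt + l·dw/dt = 17·2 + 14·6 = 118 cm²/s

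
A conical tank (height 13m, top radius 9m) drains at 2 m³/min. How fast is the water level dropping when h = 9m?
338/(6561π) ≈ 0.0164 m/min

r/h = 9/13, so r = (9/13)h
V = (1/3)πr²h = (1/3)π((9/13)h)²h = (27/169)πh³
dV/dh = (81/169)πh²
dh/dt = (dV/dt)/(dV/dh) = -2/((81/169)π·9²) = -338/(6561π) m/min
The level is dropping at 338/(6561π) ≈ 0.0164 m/min.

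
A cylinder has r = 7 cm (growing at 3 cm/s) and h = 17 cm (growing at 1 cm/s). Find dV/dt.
763π cm³/s

V = πr²h
dV/dt = 2πrh·dr/dt + πr²·dh/dt
= 2π(7)(17)(3) + π(7)²(1)
= 763π cm³/s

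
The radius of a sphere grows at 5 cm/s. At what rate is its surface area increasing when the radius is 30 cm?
1200π cm²/s

S = 4πr²
dS/dt = dS/dr · dr/dt = 8πr · 5
At r = 30: dS/dt = 1200π cm²/s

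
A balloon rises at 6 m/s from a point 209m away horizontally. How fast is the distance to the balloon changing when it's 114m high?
36√157/157 ≈ 2.873 m/s

z² = 209² + y²
z = √(209² + 114²) = 19√157
dz/dt = y/z · dy/dt = 114/(19√157) · 6 = 36√157/157 ≈ 2.873 m/s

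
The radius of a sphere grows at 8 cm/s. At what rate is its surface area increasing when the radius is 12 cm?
768π cm²/s

S = 4πr²
dS/dt = dS/dr · dr/dt = 8πr · 8
At r = 12: dS/dt = 768π cm²/s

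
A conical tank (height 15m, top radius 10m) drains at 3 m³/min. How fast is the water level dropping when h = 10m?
27/(400π) ≈ 0.02149 m/min

r/h = 10/15, so r = (2/3)h
V = (1/3)πr²h = (1/3)π((2/3)h)²h = (4/27)πh³
dV/dh = (4/9)πh²
dh/dt = (dV/dt)/(dV/dh) = -3/((4/9)π·10²) = -27/(400π) m/min
The level is dropping at 27/(400π) ≈ 0.02149 m/min.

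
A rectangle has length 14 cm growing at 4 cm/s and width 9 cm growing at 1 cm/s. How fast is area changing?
50 cm²/s

A = lw
dA/dt = w·dl/dt + l·dw/dt = 9·4 + 14·1 = 50 cm²/s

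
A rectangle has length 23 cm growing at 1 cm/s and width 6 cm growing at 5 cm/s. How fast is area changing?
121 cm²/s

A = lw
dA/dt = w·dl/dt + l·dw/dt = 6·1 + 23·5 = 121 cm²/s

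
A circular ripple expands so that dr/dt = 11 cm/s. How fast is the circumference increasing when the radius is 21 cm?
22π cm/s

C = 2πr
dC/dt = 2π · dr/dt = 2π · 11 = 22π cm/s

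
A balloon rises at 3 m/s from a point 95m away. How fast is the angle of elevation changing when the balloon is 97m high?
0.015461 rad/s

tan(θ) = y/95
sec²(θ) · dθ/dt = (1/95) · dy/dt
dθ/dt = cos²(θ)/95 · 3 = 95/(95² + 97²) · 3
dθ/dt = 0.015461 rad/s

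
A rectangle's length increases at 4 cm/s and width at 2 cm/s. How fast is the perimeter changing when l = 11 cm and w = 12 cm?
12 cm/s

P = 2(l + w)
dP/dt = 2(dl/dt + dw/dt) = 2(4 + 2) = 12 cm/s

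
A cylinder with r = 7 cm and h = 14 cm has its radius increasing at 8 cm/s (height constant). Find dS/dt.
448π cm²/s

S = 2πrh + 2πr² (lateral + bases)
dS/dt = (2πh + 4πr)·dr/dt = (2π·14 + 4π·7)·8
= 448π cm²/s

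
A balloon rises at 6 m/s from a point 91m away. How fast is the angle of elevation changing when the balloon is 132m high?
0.021241 rad/s

tan(θ) = y/91
sec²(θ) · dθ/dt = (1/91) · dy/dt
dθ/dt = cos²(θ)/91 · 6 = 91/(91² + 132²) · 6
dθ/dt = 0.021241 rad/s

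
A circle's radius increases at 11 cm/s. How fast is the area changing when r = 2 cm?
44π cm²/s

A = πr²
dA/dt = 2πr · dr/dt = 2π(2)(11) = 44π cm²/s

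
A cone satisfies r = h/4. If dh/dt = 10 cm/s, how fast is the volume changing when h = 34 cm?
1445π/2 cm³/s

V = (1/3)π(h/4)²h = πh³/48
dV/dt = πh²/16 · 10
At h = 34: dV/dt = 1445π/2 cm³/s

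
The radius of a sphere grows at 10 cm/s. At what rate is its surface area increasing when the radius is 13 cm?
1040π cm²/s

S = 4πr²
dS/dt = dS/dr · dr/dt = 8πr · 10
At r = 13: dS/dt = 1040π cm²/s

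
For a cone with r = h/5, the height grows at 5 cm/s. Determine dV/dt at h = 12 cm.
144π/5 cm³/s

V = (1/3)π(h/5)²h = πh³/75
dV/dt = πh²/25 · 5
At h = 12: dV/dt = 144π/5 cm³/s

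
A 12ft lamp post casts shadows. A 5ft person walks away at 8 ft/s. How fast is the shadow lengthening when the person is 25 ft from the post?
40/7 ft/s

By similar triangles: 12/(x+s) = 5/s
Solving: s = 5x/7
ds/dt = 5/7 · dx/dt = 5/7 · 8 = 40/7 ft/s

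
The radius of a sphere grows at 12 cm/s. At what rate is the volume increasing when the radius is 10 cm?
4800π cm³/s

V = (4/3)πr³
dV/dt = dV/dr · dr/dt = 4πr² · 12
At r = 10: dV/dt = 4800π cm³/s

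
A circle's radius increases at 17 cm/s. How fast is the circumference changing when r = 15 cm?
34π cm/s

C = 2πr
dC/dt = 2π · dr/dt = 2π · 17 = 34π cm/s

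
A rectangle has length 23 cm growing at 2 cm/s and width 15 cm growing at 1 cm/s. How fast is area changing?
53 cm²/s

A = lw
dA/dt = w·dl/dt + l·dw/dt = 15·2 + 23·1 = 53 cm²/s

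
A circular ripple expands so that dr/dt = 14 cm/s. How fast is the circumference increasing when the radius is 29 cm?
28π cm/s

C = 2πr
dC/dt = 2π · dr/dt = 2π · 14 = 28π cm/s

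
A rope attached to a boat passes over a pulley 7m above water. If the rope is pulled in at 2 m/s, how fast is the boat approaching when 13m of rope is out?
13√30/30 ≈ 2.373 m/s

rope² = x² + 7²
x = √(13² - 7²) = 2√30
dx/dt = (rope/x) · d(rope)/dt = (13/(2√30)) · (-2) = -13√30/30 m/s
The boat approaches at 13√30/30 ≈ 2.373 m/s.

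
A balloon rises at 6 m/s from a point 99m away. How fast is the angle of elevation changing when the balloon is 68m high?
0.041179 rad/s

tan(θ) = y/99
sec²(θ) · dθ/dt = (1/99) · dy/dt
dθ/dt = cos²(θ)/99 · 6 = 99/(99² + 68²) · 6
dθ/dt = 0.041179 rad/s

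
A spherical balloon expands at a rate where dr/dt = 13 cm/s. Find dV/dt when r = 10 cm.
5200π cm³/s

V = (4/3)πr³
dV/dt = dV/dr · dr/dt = 4πr² · 13
At r = 10: dV/dt = 5200π cm³/s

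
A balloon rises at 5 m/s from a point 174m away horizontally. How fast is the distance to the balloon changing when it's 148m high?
74√13045/2609 ≈ 3.24 m/s

z² = 174² + y²
z = √(174² + 148²) = 2√13045
dz/dt = y/z · dy/dt = 148/(2√13045) · 5 = 74√13045/2609 ≈ 3.24 m/s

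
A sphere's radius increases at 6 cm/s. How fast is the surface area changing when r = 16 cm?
768π cm²/s

S = 4πr²
dS/dt = dS/dr · dr/dt = 8πr · 6
At r = 16: dS/dt = 768π cm²/s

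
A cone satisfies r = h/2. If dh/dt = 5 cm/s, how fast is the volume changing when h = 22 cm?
605π cm³/s

V = (1/3)π(h/2)²h = πh³/12
dV/dt = πh²/4 · 5
At h = 22: dV/dt = 605π cm³/s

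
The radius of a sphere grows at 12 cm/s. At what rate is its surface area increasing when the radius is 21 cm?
2016π cm²/s

S = 4πr²
dS/dt = dS/dr · dr/dt = 8πr · 12
At r = 21: dS/dt = 2016π cm²/s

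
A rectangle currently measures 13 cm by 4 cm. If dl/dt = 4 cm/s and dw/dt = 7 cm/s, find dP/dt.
22 cm/s

P = 2(l + w)
dP/dt = 2(dl/dt + dw/dt) = 2(4 + 7) = 22 cm/s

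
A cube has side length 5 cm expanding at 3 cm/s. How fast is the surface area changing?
180 cm²/s

A = 6s²
dA/dt = 12s · ds/dt = 12·5·3 = 180 cm²/s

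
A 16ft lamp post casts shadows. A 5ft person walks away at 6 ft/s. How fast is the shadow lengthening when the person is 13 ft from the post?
30/11 ft/s

By similar triangles: 16/(x+s) = 5/s
Solving: s = 5x/11
ds/dt = 5/11 · dx/dt = 5/11 · 6 = 30/11 ft/s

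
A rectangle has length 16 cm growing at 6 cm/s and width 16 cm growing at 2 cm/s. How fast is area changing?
128 cm²/s

A = lw
dA/dt = w·dl/dt + l·dw/dt = 16·6 + 16·2 = 128 cm²/s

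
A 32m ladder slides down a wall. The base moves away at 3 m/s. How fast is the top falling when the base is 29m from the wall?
29√183/61 ≈ 6.431 m/s

x² + y² = 32²
2x·dx/dt + 2y·dy/dt = 0
dy/dt = -x/y · dx/dt = -29/√183 · 3 = -29√183/61 m/s
The top is descending at 29√183/61 ≈ 6.431 m/s.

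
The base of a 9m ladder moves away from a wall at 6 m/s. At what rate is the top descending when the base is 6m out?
12√5/5 ≈ 5.367 m/s

x² + y² = 9²
2x·dx/dt + 2y·dy/dt = 0
dy/dt = -x/y · dx/dt = -6/(3√5) · 6 = -12√5/5 m/s
The top is descending at 12√5/5 ≈ 5.367 m/s.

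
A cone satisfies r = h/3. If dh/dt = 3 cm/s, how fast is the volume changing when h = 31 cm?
961π/3 cm³/s

V = (1/3)π(h/3)²h = πh³/27
dV/dt = πh²/9 · 3
At h = 31: dV/dt = 961π/3 cm³/s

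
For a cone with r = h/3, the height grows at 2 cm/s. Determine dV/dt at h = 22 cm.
968π/9 cm³/s

V = (1/3)π(h/3)²h = πh³/27
dV/dt = πh²/9 · 2
At h = 22: dV/dt = 968π/9 cm³/s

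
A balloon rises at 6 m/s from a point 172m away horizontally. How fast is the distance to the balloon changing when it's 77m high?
462√35513/35513 ≈ 2.452 m/s

z² = 172² + y²
z = √(172² + 77²) = √35513
dz/dt = y/z · dy/dt = 77/√35513 · 6 = 462√35513/35513 ≈ 2.452 m/s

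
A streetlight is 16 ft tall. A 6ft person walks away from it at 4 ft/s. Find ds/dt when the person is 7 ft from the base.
12/5 ft/s

By similar triangles: 16/(x+s) = 6/s
Solving: s = 6x/10
ds/dt = 6/10 · dx/dt = 3/5 · 4 = 12/5 ft/s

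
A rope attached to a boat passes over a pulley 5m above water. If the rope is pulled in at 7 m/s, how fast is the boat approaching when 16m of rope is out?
16√231/33 ≈ 7.369 m/s

rope² = x² + 5²
x = √(16² - 5²) = √231
dx/dt = (rope/x) · d(rope)/dt = (16/√231) · (-7) = -16√231/33 m/s
The boat approaches at 16√231/33 ≈ 7.369 m/s.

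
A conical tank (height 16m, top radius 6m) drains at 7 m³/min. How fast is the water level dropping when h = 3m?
448/(81π) ≈ 1.761 m/min

r/h = 6/16, so r = (3/8)h
V = (1/3)πr²h = (1/3)π((3/8)h)²h = (3/64)πh³
dV/dh = (9/64)πh²
dh/dt = (dV/dt)/(dV/dh) = -7/((9/64)π·3²) = -448/(81π) m/min
The level is dropping at 448/(81π) ≈ 1.761 m/min.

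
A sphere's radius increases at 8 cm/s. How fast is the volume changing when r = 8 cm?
2048π cm³/s

V = (4/3)πr³
dV/dt = dV/dr · dr/dt = 4πr² · 8
At r = 8: dV/dt = 2048π cm³/s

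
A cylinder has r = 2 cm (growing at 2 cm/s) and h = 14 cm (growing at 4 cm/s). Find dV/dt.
128π cm³/s

V = πr²h
dV/dt = 2πrh·dr/dt + πr²·dh/dt
= 2π(2)(14)(2) + π(2)²(4)
= 128π cm³/s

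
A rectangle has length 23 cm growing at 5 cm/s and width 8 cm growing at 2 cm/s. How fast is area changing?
86 cm²/s

A = lw
dA/dt = w·dl/dt + l·dw/dt = 8·5 + 23·2 = 86 cm²/s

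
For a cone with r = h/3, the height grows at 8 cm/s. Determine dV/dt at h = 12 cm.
128π cm³/s

V = (1/3)π(h/3)²h = πh³/27
dV/dt = πh²/9 · 8
At h = 12: dV/dt = 128π cm³/s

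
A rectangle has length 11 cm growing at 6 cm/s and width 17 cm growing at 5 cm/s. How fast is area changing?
157 cm²/s

A = lw
dA/dt = w·dl/dt + l·dw/dt = 17·6 + 11·5 = 157 cm²/s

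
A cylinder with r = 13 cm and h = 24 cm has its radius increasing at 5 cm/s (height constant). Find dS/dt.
500π cm²/s

S = 2πrh + 2πr² (lateral + bases)
dS/dt = (2πh + 4πr)·dr/dt = (2π·24 + 4π·13)·5
= 500π cm²/s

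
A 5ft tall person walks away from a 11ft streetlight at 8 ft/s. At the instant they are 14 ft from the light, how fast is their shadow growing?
20/3 ft/s

By similar triangles: 11/(x+s) = 5/s
Solving: s = 5x/6
ds/dt = 5/6 · dx/dt = 5/6 · 8 = 20/3 ft/s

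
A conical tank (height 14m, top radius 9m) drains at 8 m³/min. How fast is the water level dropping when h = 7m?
32/(81π) ≈ 0.1258 m/min

r/h = 9/14, so r = (9/14)h
V = (1/3)πr²h = (1/3)π((9/14)h)²h = (27/196)πh³
dV/dh = (81/196)πh²
dh/dt = (dV/dt)/(dV/dh) = -8/((81/196)π·7²) = -32/(81π) m/min
The level is dropping at 32/(81π) ≈ 0.1258 m/min.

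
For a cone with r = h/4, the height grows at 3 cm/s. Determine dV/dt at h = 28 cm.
147π cm³/s

V = (1/3)π(h/4)²h = πh³/48
dV/dt = πh²/16 · 3
At h = 28: dV/dt = 147π cm³/s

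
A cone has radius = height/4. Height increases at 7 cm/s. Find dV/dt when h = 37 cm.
9583π/16 cm³/s

V = (1/3)π(h/4)²h = πh³/48
dV/dt = πh²/16 · 7
At h = 37: dV/dt = 9583π/16 cm³/s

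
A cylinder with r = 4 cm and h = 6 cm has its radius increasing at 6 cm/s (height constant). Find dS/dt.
168π cm²/s

S = 2πrh + 2πr² (lateral + bases)
dS/dt = (2πh + 4πr)·dr/dt = (2π·6 + 4π·4)·6
= 168π cm²/s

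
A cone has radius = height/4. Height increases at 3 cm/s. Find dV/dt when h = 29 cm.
2523π/16 cm³/s

V = (1/3)π(h/4)²h = πh³/48
dV/dt = πh²/16 · 3
At h = 29: dV/dt = 2523π/16 cm³/s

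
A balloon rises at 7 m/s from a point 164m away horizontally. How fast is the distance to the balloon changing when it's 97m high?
679√36305/36305 ≈ 3.564 m/s

z² = 164² + y²
z = √(164² + 97²) = √36305
dz/dt = y/z · dy/dt = 97/√36305 · 7 = 679√36305/36305 ≈ 3.564 m/s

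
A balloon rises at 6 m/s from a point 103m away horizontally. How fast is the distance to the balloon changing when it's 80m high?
480√17009/17009 ≈ 3.68 m/s

z² = 103² + y²
z = √(103² + 80²) = √17009
dz/dt = y/z · dy/dt = 80/√17009 · 6 = 480√17009/17009 ≈ 3.68 m/s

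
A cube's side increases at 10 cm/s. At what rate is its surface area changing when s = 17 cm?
2040 cm²/s

A = 6s²
dA/dt = 12s · ds/dt = 12·17·10 = 2040 cm²/s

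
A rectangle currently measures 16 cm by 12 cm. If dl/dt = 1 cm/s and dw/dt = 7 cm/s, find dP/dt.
16 cm/s

P = 2(l + w)
dP/dt = 2(dl/dt + dw/dt) = 2(1 + 7) = 16 cm/s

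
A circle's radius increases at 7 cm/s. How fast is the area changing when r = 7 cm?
98π cm²/s

A = πr²
dA/dt = 2πr · dr/dt = 2π(7)(7) = 98π cm²/s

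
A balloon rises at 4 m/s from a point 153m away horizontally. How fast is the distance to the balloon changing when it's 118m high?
472√37333/37333 ≈ 2.443 m/s

z² = 153² + y²
z = √(153² + 118²) = √37333
dz/dt = y/z · dy/dt = 118/√37333 · 4 = 472√37333/37333 ≈ 2.443 m/s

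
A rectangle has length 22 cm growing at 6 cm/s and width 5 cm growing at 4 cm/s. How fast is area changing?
118 cm²/s

A = lw
dA/dt = w·dl/dt + l·dw/dt = 5·6 + 22·4 = 118 cm²/s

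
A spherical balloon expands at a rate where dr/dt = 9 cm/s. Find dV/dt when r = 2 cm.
144π cm³/s

V = (4/3)πr³
dV/dt = dV/dr · dr/dt = 4πr² · 9
At r = 2: dV/dt = 144π cm³/s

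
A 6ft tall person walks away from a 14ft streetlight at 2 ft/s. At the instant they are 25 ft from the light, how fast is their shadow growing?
3/2 ft/s

By similar triangles: 14/(x+s) = 6/s
Solving: s = 6x/8
ds/dt = 6/8 · dx/dt = 3/4 · 2 = 3/2 ft/s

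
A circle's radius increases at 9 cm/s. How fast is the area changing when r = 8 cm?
144π cm²/s

A = πr²
dA/dt = 2πr · dr/dt = 2π(8)(9) = 144π cm²/s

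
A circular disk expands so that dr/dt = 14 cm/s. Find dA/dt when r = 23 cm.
644π cm²/s

A = πr²
dA/dt = 2πr · dr/dt = 2π(23)(14) = 644π cm²/s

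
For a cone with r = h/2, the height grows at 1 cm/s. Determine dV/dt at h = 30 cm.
225π cm³/s

V = (1/3)π(h/2)²h = πh³/12
dV/dt = πh²/4 · 1
At h = 30: dV/dt = 225π cm³/s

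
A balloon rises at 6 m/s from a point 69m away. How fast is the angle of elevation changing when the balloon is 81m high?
0.036566 rad/s

tan(θ) = y/69
sec²(θ) · dθ/dt = (1/69) · dy/dt
dθ/dt = cos²(θ)/69 · 6 = 69/(69² + 81²) · 6
dθ/dt = 0.036566 rad/s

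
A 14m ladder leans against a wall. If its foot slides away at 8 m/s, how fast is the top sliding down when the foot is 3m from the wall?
24√187/187 ≈ 1.755 m/s

x² + y² = 14²
2x·dx/dt + 2y·dy/dt = 0
dy/dt = -x/y · dx/dt = -3/√187 · 8 = -24√187/187 m/s
The top is descending at 24√187/187 ≈ 1.755 m/s.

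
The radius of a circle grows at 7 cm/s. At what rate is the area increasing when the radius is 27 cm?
378π cm²/s

A = πr²
dA/dt = 2πr · dr/dt = 2π(27)(7) = 378π cm²/s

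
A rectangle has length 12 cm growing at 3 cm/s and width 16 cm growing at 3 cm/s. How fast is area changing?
84 cm²/s

A = lw
dA/dt = w·dl/dt + l·dw/dt = 16·3 + 12·3 = 84 cm²/s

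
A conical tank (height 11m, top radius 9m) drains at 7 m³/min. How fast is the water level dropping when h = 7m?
121/(567π) ≈ 0.06793 m/min

r/h = 9/11, so r = (9/11)h
V = (1/3)πr²h = (1/3)π((9/11)h)²h = (27/121)πh³
dV/dh = (81/121)πh²
dh/dt = (dV/dt)/(dV/dh) = -7/((81/121)π·7²) = -121/(567π) m/min
The level is dropping at 121/(567π) ≈ 0.06793 m/min.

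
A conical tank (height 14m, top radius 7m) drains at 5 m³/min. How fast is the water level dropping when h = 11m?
20/(121π) ≈ 0.05261 m/min

r/h = 7/14, so r = (1/2)h
V = (1/3)πr²h = (1/3)π((1/2)h)²h = (1/12)πh³
dV/dh = (1/4)πh²
dh/dt = (dV/dt)/(dV/dh) = -5/((1/4)π·11²) = -20/(121π) m/min
The level is dropping at 20/(121π) ≈ 0.05261 m/min.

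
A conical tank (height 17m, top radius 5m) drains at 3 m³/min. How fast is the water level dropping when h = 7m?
867/(1225π) ≈ 0.2253 m/min

r/h = 5/17, so r = (5/17)h
V = (1/3)πr²h = (1/3)π((5/17)h)²h = (25/867)πh³
dV/dh = (25/289)πh²
dh/dt = (dV/dt)/(dV/dh) = -3/((25/289)π·7²) = -867/(1225π) m/min
The level is dropping at 867/(1225π) ≈ 0.2253 m/min.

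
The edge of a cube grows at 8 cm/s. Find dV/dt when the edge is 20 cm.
9600 cm³/s

V = s³
dV/dt = 3s² · ds/dt = 3·20²·8 = 9600 cm³/s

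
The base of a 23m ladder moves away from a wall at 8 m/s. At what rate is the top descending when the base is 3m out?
6√130/65 ≈ 1.052 m/s

x² + y² = 23²
2x·dx/dt + 2y·dy/dt = 0
dy/dt = -x/y · dx/dt = -3/(2√130) · 8 = -6√130/65 m/s
The top is descending at 6√130/65 ≈ 1.052 m/s.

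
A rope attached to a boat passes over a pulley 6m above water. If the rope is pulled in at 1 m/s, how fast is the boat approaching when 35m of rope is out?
35√1189/1189 ≈ 1.015 m/s

rope² = x² + 6²
x = √(35² - 6²) = √1189
dx/dt = (rope/x) · d(rope)/dt = (35/√1189) · (-1) = -35√1189/1189 m/s
The boat approaches at 35√1189/1189 ≈ 1.015 m/s.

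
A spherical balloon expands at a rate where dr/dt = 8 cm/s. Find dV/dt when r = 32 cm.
32768π cm³/s

V = (4/3)πr³
dV/dt = dV/dr · dr/dt = 4πr² · 8
At r = 32: dV/dt = 32768π cm³/s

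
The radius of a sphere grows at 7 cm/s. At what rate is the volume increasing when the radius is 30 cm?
25200π cm³/s

V = (4/3)πr³
dV/dt = dV/dr · dr/dt = 4πr² · 7
At r = 30: dV/dt = 25200π cm³/s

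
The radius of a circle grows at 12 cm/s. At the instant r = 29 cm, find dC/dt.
24π cm/s

C = 2πr
dC/dt = 2π · dr/dt = 2π · 12 = 24π cm/s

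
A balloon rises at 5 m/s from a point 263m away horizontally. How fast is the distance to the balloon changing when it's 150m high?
750√109/3161 ≈ 2.477 m/s

z² = 263² + y²
z = √(263² + 150²) = 29√109
dz/dt = y/z · dy/dt = 150/(29√109) · 5 = 750√109/3161 ≈ 2.477 m/s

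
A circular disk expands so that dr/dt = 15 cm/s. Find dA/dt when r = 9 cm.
270π cm²/s

A = πr²
dA/dt = 2πr · dr/dt = 2π(9)(15) = 270π cm²/s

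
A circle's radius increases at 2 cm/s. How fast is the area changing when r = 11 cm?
44π cm²/s

A = πr²
dA/dt = 2πr · dr/dt = 2π(11)(2) = 44π cm²/s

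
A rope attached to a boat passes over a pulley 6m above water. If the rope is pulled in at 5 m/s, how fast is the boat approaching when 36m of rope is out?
6√35/7 ≈ 5.071 m/s

rope² = x² + 6²
x = √(36² - 6²) = 6√35
dx/dt = (rope/x) · d(rope)/dt = (36/(6√35)) · (-5) = -6√35/7 m/s
The boat approaches at 6√35/7 ≈ 5.071 m/s.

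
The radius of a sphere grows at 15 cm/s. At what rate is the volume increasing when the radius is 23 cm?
31740π cm³/s

V = (4/3)πr³
dV/dt = dV/dr · dr/dt = 4πr² · 15
At r = 23: dV/dt = 31740π cm³/s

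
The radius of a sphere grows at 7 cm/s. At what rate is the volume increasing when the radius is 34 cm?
32368π cm³/s

V = (4/3)πr³
dV/dt = dV/dr · dr/dt = 4πr² · 7
At r = 34: dV/dt = 32368π cm³/s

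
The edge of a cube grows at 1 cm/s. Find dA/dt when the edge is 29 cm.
348 cm²/s

A = 6s²
dA/dt = 12s · ds/dt = 12·29·1 = 348 cm²/s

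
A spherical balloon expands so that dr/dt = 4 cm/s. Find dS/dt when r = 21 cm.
672π cm²/s

S = 4πr²
dS/dt = dS/dr · dr/dt = 8πr · 4
At r = 21: dS/dt = 672π cm²/s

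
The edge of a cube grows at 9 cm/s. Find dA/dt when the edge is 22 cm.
2376 cm²/s

A = 6s²
dA/dt = 12s · ds/dt = 12·22·9 = 2376 cm²/s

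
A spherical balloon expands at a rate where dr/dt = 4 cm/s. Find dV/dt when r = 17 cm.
4624π cm³/s

V = (4/3)πr³
dV/dt = dV/dr · dr/dt = 4πr² · 4
At r = 17: dV/dt = 4624π cm³/s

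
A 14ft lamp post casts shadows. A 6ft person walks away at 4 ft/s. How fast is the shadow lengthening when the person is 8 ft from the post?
3 ft/s

By similar triangles: 14/(x+s) = 6/s
Solving: s = 6x/8
ds/dt = 6/8 · dx/dt = 3/4 · 4 = 3 ft/s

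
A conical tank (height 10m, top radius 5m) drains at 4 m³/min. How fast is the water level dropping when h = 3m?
16/(9π) ≈ 0.5659 m/min

r/h = 5/10, so r = (1/2)h
V = (1/3)πr²h = (1/3)π((1/2)h)²h = (1/12)πh³
dV/dh = (1/4)πh²
dh/dt = (dV/dt)/(dV/dh) = -4/((1/4)π·3²) = -16/(9π) m/min
The level is dropping at 16/(9π) ≈ 0.5659 m/min.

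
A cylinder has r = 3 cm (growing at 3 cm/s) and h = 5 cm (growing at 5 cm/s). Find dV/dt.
135π cm³/s

V = πr²h
dV/dt = 2πrh·dr/dt + πr²·dh/dt
= 2π(3)(5)(3) + π(3)²(5)
= 135π cm³/s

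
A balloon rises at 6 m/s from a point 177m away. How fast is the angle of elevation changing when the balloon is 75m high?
0.028738 rad/s

tan(θ) = y/177
sec²(θ) · dθ/dt = (1/177) · dy/dt
dθ/dt = cos²(θ)/177 · 6 = 177/(177² + 75²) · 6
dθ/dt = 0.028738 rad/s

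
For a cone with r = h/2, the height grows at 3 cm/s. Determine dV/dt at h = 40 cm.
1200π cm³/s

V = (1/3)π(h/2)²h = πh³/12
dV/dt = πh²/4 · 3
At h = 40: dV/dt = 1200π cm³/s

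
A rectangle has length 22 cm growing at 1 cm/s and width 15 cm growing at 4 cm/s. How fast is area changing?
103 cm²/s

A = lw
dA/dt = w·dl/dt + l·dw/dt = 15·1 + 22·4 = 103 cm²/s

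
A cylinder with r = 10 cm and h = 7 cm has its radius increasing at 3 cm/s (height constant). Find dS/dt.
162π cm²/s

S = 2πrh + 2πr² (lateral + bases)
dS/dt = (2πh + 4πr)·dr/dt = (2π·7 + 4π·10)·3
= 162π cm²/s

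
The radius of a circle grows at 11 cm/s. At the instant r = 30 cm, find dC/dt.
22π cm/s

C = 2πr
dC/dt = 2π · dr/dt = 2π · 11 = 22π cm/s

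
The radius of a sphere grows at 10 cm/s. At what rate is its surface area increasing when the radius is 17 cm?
1360π cm²/s

S = 4πr²
dS/dt = dS/dr · dr/dt = 8πr · 10
At r = 17: dS/dt = 1360π cm²/s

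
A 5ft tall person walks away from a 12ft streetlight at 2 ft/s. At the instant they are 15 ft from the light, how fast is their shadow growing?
10/7 ft/s

By similar triangles: 12/(x+s) = 5/s
Solving: s = 5x/7
ds/dt = 5/7 · dx/dt = 5/7 · 2 = 10/7 ft/s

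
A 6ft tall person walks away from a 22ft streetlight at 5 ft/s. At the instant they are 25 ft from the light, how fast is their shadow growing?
15/8 ft/s

By similar triangles: 22/(x+s) = 6/s
Solving: s = 6x/16
ds/dt = 6/16 · dx/dt = 3/8 · 5 = 15/8 ft/s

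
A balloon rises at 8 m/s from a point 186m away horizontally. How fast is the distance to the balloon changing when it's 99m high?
264√4933/4933 ≈ 3.759 m/s

z² = 186² + y²
z = √(186² + 99²) = 3√4933
dz/dt = y/z · dy/dt = 99/(3√4933) · 8 = 264√4933/4933 ≈ 3.759 m/s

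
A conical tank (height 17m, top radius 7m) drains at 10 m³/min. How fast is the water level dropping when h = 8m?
1445/(1568π) ≈ 0.2933 m/min

r/h = 7/17, so r = (7/17)h
V = (1/3)πr²h = (1/3)π((7/17)h)²h = (49/867)πh³
dV/dh = (49/289)πh²
dh/dt = (dV/dt)/(dV/dh) = -10/((49/289)π·8²) = -1445/(1568π) m/min
The level is dropping at 1445/(1568π) ≈ 0.2933 m/min.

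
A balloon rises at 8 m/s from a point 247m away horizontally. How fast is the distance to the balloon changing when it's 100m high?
800√71009/71009 ≈ 3.002 m/s

z² = 247² + y²
z = √(247² + 100²) = √71009
dz/dt = y/z · dy/dt = 100/√71009 · 8 = 800√71009/71009 ≈ 3.002 m/s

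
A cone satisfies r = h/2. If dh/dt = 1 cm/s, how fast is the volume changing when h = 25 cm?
625π/4 cm³/s

V = (1/3)π(h/2)²h = πh³/12
dV/dt = πh²/4 · 1
At h = 25: dV/dt = 625π/4 cm³/s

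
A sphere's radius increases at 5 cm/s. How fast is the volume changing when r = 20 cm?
8000π cm³/s

V = (4/3)πr³
dV/dt = dV/dr · dr/dt = 4πr² · 5
At r = 20: dV/dt = 8000π cm³/s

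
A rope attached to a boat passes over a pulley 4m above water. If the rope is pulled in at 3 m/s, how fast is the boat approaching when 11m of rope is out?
11√105/35 ≈ 3.22 m/s

rope² = x² + 4²
x = √(11² - 4²) = √105
dx/dt = (rope/x) · d(rope)/dt = (11/√105) · (-3) = -11√105/35 m/s
The boat approaches at 11√105/35 ≈ 3.22 m/s.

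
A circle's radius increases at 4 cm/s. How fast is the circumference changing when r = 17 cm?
8π cm/s

C = 2πr
dC/dt = 2π · dr/dt = 2π · 4 = 8π cm/s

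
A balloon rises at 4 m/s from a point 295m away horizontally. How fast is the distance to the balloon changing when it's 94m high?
376√95861/95861 ≈ 1.214 m/s

z² = 295² + y²
z = √(295² + 94²) = √95861
dz/dt = y/z · dy/dt = 94/√95861 · 4 = 376√95861/95861 ≈ 1.214 m/s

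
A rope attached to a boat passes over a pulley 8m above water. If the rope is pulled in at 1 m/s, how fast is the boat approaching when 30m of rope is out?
15√209/209 ≈ 1.038 m/s

rope² = x² + 8²
x = √(30² - 8²) = 2√209
dx/dt = (rope/x) · d(rope)/dt = (30/(2√209)) · (-1) = -15√209/209 m/s
The boat approaches at 15√209/209 ≈ 1.038 m/s.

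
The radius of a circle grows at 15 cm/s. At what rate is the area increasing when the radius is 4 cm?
120π cm²/s

A = πr²
dA/dt = 2πr · dr/dt = 2π(4)(15) = 120π cm²/s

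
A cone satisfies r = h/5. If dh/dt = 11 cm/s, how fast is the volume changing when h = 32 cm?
11264π/25 cm³/s

V = (1/3)π(h/5)²h = πh³/75
dV/dt = πh²/25 · 11
At h = 32: dV/dt = 11264π/25 cm³/s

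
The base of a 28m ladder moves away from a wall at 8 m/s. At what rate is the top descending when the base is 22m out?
88√3/15 ≈ 10.16 m/s

x² + y² = 28²
2x·dx/dt + 2y·dy/dt = 0
dy/dt = -x/y · dx/dt = -22/(10√3) · 8 = -88√3/15 m/s
The top is descending at 88√3/15 ≈ 10.16 m/s.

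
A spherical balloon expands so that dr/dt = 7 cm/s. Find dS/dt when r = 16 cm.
896π cm²/s

S = 4πr²
dS/dt = dS/dr · dr/dt = 8πr · 7
At r = 16: dS/dt = 896π cm²/s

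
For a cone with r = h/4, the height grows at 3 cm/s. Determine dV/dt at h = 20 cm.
75π cm³/s

V = (1/3)π(h/4)²h = πh³/48
dV/dt = πh²/16 · 3
At h = 20: dV/dt = 75π cm³/s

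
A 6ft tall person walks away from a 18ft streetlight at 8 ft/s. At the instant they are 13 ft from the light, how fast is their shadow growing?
4 ft/s

By similar triangles: 18/(x+s) = 6/s
Solving: s = 6x/12
ds/dt = 6/12 · dx/dt = 1/2 · 8 = 4 ft/s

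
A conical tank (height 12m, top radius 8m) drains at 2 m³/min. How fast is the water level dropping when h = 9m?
1/(18π) ≈ 0.01768 m/min

r/h = 8/12, so r = (2/3)h
V = (1/3)πr²h = (1/3)π((2/3)h)²h = (4/27)πh³
dV/dh = (4/9)πh²
dh/dt = (dV/dt)/(dV/dh) = -2/((4/9)π·9²) = -1/(18π) m/min
The level is dropping at 1/(18π) ≈ 0.01768 m/min.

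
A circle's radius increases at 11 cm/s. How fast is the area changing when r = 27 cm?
594π cm²/s

A = πr²
dA/dt = 2πr · dr/dt = 2π(27)(11) = 594π cm²/s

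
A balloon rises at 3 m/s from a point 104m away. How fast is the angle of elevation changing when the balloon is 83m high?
0.017622 rad/s

tan(θ) = y/104
sec²(θ) · dθ/dt = (1/104) · dy/dt
dθ/dt = cos²(θ)/104 · 3 = 104/(104² + 83²) · 3
dθ/dt = 0.017622 rad/s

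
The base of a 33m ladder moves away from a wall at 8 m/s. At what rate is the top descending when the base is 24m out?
64√57/57 ≈ 8.477 m/s

x² + y² = 33²
2x·dx/dt + 2y·dy/dt = 0
dy/dt = -x/y · dx/dt = -24/(3√57) · 8 = -64√57/57 m/s
The top is descending at 64√57/57 ≈ 8.477 m/s.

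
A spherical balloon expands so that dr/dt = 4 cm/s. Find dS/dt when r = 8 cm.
256π cm²/s

S = 4πr²
dS/dt = dS/dr · dr/dt = 8πr · 4
At r = 8: dS/dt = 256π cm²/s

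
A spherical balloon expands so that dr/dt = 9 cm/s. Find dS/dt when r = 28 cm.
2016π cm²/s

S = 4πr²
dS/dt = dS/dr · dr/dt = 8πr · 9
At r = 28: dS/dt = 2016π cm²/s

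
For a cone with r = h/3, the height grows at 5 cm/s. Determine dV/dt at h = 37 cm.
6845π/9 cm³/s

V = (1/3)π(h/3)²h = πh³/27
dV/dt = πh²/9 · 5
At h = 37: dV/dt = 6845π/9 cm³/s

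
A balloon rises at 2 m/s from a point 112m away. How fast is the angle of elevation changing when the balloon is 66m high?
0.013254 rad/s

tan(θ) = y/112
sec²(θ) · dθ/dt = (1/112) · dy/dt
dθ/dt = cos²(θ)/112 · 2 = 112/(112² + 66²) · 2
dθ/dt = 0.013254 rad/s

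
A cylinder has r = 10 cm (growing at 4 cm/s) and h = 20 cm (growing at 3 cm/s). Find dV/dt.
1900π cm³/s

V = πr²h
dV/dt = 2πrh·dr/dt + πr²·dh/dt
= 2π(10)(20)(4) + π(10)²(3)
= 1900π cm³/s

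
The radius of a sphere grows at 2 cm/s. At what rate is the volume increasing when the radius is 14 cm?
1568π cm³/s

V = (4/3)πr³
dV/dt = dV/dr · dr/dt = 4πr² · 2
At r = 14: dV/dt = 1568π cm³/s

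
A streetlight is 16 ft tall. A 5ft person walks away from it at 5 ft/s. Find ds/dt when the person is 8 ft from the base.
25/11 ft/s

By similar triangles: 16/(x+s) = 5/s
Solving: s = 5x/11
ds/dt = 5/11 · dx/dt = 5/11 · 5 = 25/11 ft/s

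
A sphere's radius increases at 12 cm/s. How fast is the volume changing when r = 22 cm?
23232π cm³/s

V = (4/3)πr³
dV/dt = dV/dr · dr/dt = 4πr² · 12
At r = 22: dV/dt = 23232π cm³/s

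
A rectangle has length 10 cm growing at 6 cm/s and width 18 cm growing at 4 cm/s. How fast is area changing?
148 cm²/s

A = lw
dA/dt = w·dl/dt + l·dw/dt = 18·6 + 10·4 = 148 cm²/s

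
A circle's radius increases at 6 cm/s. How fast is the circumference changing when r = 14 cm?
12π cm/s

C = 2πr
dC/dt = 2π · dr/dt = 2π · 6 = 12π cm/s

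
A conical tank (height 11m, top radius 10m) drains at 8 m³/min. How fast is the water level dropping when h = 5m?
242/(625π) ≈ 0.1232 m/min

r/h = 10/11, so r = (10/11)h
V = (1/3)πr²h = (1/3)π((10/11)h)²h = (100/363)πh³
dV/dh = (100/121)πh²
dh/dt = (dV/dt)/(dV/dh) = -8/((100/121)π·5²) = -242/(625π) m/min
The level is dropping at 242/(625π) ≈ 0.1232 m/min.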